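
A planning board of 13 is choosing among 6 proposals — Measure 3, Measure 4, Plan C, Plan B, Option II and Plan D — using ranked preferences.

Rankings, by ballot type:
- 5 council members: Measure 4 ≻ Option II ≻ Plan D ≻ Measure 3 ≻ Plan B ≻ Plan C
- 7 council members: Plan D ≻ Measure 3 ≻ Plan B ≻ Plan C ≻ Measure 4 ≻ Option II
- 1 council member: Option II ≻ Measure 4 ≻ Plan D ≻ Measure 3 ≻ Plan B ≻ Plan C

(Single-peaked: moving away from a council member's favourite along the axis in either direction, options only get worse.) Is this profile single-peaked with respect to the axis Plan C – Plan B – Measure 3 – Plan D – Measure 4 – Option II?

yes

Axis positions: Plan C=1, Plan B=2, Measure 3=3, Plan D=4, Measure 4=5, Option II=6.
Ballot type 1 (peak Measure 4 at position 5): ranking walks positions 5-6-4-3-2-1, expanding outward from the peak — single-peaked.
Ballot type 2 (peak Plan D at position 4): ranking walks positions 4-3-2-1-5-6, expanding outward from the peak — single-peaked.
Ballot type 3 (peak Option II at position 6): ranking walks positions 6-5-4-3-2-1, expanding outward from the peak — single-peaked.
Every ranking is single-peaked on this axis.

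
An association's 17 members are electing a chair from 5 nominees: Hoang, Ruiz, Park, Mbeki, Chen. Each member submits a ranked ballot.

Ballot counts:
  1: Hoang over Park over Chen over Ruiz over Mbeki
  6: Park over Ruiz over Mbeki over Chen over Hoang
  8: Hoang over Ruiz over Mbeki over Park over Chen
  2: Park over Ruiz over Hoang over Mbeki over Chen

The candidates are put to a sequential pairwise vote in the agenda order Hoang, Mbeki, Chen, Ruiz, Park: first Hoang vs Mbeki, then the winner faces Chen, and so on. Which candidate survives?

Hoang

Round 1: Hoang vs Mbeki — 11–6, Hoang advances.
Round 2: Hoang vs Chen — 11–6, Hoang advances.
Round 3: Hoang vs Ruiz — 9–8, Hoang advances.
Round 4: Hoang vs Park — 9–8, Hoang advances.
The agenda winner is Hoang.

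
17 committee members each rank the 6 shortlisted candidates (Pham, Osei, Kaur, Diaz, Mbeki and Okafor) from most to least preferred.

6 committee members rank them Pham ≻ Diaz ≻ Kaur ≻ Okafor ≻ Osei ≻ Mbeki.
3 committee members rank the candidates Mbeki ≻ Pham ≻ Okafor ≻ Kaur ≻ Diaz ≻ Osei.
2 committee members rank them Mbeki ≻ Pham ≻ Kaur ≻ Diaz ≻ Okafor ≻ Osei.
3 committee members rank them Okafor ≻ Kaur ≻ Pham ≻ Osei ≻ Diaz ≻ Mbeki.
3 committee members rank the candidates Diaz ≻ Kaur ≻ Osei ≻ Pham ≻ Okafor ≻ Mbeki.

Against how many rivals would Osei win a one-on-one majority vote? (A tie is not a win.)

Osei against each rival (17 committee members):
Osei vs Pham: Pham wins 14–3.
Osei vs Kaur: Kaur wins 17–0.
Osei vs Diaz: Osei preferred on 3 ballots; Diaz wins 14–3.
Osei–Mbeki: Osei 12–5.
Osei vs Okafor: Osei preferred on 3 ballots; Okafor wins 14–3.
Osei beats Mbeki; loses to Pham, Kaur, Diaz, Okafor — 1 pairwise win.

1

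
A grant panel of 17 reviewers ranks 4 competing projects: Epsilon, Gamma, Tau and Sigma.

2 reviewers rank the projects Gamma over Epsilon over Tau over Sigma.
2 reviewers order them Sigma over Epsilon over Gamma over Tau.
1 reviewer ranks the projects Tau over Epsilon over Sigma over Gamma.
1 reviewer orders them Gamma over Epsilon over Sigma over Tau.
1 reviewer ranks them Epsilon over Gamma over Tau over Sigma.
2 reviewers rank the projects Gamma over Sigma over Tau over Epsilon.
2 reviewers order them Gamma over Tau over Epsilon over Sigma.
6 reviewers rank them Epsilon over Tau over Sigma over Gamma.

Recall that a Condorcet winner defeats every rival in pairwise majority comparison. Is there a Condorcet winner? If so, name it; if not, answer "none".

Epsilon

Head-to-head results (17 reviewers):
Epsilon vs Gamma: 2+1+1+6 = 10 for Epsilon, 7 for Gamma — Epsilon by 10–7.
Epsilon vs Tau: 12 to 5, Epsilon.
Epsilon–Sigma: Epsilon 13–4.
Gamma–Tau: Gamma 10–7.
Gamma–Sigma: Sigma 9–8.
Tau vs Sigma: 2+1+1+2+6 = 12 for Tau, 5 for Sigma — Tau by 12–5.
Epsilon beats each of Gamma, Tau, Sigma — Epsilon is the Condorcet winner.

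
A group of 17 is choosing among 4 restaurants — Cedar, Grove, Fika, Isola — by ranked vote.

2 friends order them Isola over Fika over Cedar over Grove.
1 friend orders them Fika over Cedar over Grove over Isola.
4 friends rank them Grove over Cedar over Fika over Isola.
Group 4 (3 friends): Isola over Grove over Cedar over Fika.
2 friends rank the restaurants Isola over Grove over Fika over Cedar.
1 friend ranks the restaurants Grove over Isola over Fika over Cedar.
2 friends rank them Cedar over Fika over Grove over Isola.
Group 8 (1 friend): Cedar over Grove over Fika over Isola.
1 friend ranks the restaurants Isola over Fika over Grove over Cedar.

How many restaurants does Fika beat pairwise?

0

Fika against each rival (17 friends):
Fika vs Cedar: Cedar wins 10–7.
Fika vs Grove: 6 to 11, Grove.
Fika–Isola: Isola 9–8.
Fika beats no one; loses to Cedar, Grove, Isola — 0 pairwise wins.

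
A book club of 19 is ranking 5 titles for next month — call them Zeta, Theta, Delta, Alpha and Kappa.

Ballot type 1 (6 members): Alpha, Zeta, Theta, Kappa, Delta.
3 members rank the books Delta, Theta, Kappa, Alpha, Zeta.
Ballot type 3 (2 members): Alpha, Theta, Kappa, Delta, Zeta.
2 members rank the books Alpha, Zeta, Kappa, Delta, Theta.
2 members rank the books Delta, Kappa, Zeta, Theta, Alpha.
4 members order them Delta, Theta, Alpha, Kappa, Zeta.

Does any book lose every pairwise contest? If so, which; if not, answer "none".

none

Pairwise majorities:
Zeta vs Theta: 6+2+2 = 10 for Zeta, 9 for Theta — Zeta by 10–9.
Zeta–Delta: Delta 11–8.
Zeta vs Alpha: Alpha, 17–2.
Zeta vs Kappa: Kappa wins 11–8.
Theta vs Delta: Theta preferred on 6+2 = 8 ballots; Delta wins 11–8.
Theta–Alpha: Alpha 10–9.
Theta vs Kappa: Theta, 15–4.
Delta–Alpha: Alpha 10–9.
Delta–Kappa: Kappa 10–9.
Alpha vs Kappa: Alpha, 14–5.
Every book wins at least one matchup (Zeta beats Theta; Theta beats Kappa; Delta beats Zeta; Alpha beats Zeta; Kappa beats Zeta), so there is no Condorcet loser.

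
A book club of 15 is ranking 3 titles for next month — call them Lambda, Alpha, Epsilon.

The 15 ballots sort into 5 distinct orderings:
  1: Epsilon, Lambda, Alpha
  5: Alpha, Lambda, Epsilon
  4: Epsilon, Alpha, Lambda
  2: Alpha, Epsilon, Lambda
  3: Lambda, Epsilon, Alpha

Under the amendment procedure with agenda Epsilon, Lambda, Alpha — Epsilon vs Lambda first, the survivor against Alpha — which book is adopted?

Round 1: Epsilon vs Lambda — 7–8, Lambda advances.
Round 2: Lambda vs Alpha — 4–11, Alpha advances.
Alpha survives the agenda.

Alpha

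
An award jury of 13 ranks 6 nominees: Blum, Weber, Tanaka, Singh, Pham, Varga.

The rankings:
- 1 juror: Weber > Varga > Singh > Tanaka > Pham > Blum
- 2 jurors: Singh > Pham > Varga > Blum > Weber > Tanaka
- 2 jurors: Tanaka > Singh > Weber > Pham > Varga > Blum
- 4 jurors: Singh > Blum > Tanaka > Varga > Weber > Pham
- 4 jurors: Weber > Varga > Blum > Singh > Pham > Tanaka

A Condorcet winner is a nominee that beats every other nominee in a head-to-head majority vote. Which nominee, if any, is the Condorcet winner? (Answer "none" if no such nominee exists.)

Singh

Check each pair by majority over 13 ballots:
Blum vs Weber: Weber wins 7–6.
Blum–Tanaka: Blum 10–3.
Blum vs Singh: Blum preferred on 4 ballots; Singh wins 9–4.
Blum vs Pham: Blum wins 8–5.
Blum vs Varga: Blum preferred on 4 ballots; Varga wins 9–4.
Weber vs Tanaka: Weber wins 7–6.
Weber vs Singh: Weber preferred on 1+4 = 5 ballots; Singh wins 8–5.
Weber vs Pham: 11 to 2, Weber.
Weber vs Varga: Weber, 7–6.
Tanaka–Singh: Singh 11–2.
Tanaka vs Pham: Tanaka is ranked higher on 1+2+4 = 7 ballots, Pham on 6. Tanaka wins 7–6.
Tanaka vs Varga: Varga wins 7–6.
Singh vs Pham: Singh wins 13–0.
Singh vs Varga: Singh preferred on 2+2+4 = 8 ballots; Singh wins 8–5.
Pham vs Varga: Pham is ranked higher on 2+2 = 4 ballots, Varga on 9. Varga wins 9–4.
Singh wins every pairwise contest, so Singh is the Condorcet winner.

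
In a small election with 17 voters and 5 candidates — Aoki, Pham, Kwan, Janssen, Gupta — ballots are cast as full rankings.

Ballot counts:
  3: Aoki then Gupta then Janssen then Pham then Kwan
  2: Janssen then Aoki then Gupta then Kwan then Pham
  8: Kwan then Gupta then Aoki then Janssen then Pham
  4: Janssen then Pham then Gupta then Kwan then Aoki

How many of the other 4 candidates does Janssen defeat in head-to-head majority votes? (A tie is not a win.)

Janssen against each rival (17 voters):
Janssen vs Aoki: 2+4 = 6 for Janssen, 11 for Aoki — Aoki by 11–6.
Janssen vs Pham: Janssen preferred on 3+2+8+4 = 17 ballots; Janssen wins 17–0.
Janssen vs Kwan: 3+2+4 = 9 for Janssen, 8 for Kwan — Janssen by 9–8.
Janssen vs Gupta: Gupta wins 11–6.
Janssen beats Pham, Kwan; loses to Aoki, Gupta — 2 pairwise wins.

2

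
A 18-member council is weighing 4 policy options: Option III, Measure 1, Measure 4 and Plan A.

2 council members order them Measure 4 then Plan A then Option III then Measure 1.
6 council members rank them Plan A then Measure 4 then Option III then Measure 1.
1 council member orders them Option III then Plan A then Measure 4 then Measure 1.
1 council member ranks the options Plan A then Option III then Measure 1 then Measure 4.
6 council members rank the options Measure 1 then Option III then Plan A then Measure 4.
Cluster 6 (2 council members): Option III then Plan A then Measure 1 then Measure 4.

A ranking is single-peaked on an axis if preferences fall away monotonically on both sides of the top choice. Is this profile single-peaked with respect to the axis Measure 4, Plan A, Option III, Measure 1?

yes

Axis positions: Measure 4=1, Plan A=2, Option III=3, Measure 1=4.
Cluster 1 (peak Measure 4 at position 1): ranking walks positions 1-2-3-4, expanding outward from the peak — single-peaked.
Cluster 2 (peak Plan A at position 2): ranking walks positions 2-1-3-4, expanding outward from the peak — single-peaked.
Cluster 3 (peak Option III at position 3): ranking walks positions 3-2-1-4, expanding outward from the peak — single-peaked.
Cluster 4 (peak Plan A at position 2): ranking walks positions 2-3-4-1, expanding outward from the peak — single-peaked.
Cluster 5 (peak Measure 1 at position 4): ranking walks positions 4-3-2-1, expanding outward from the peak — single-peaked.
Cluster 6 (peak Option III at position 3): ranking walks positions 3-2-4-1, expanding outward from the peak — single-peaked.
Every ranking is single-peaked on this axis.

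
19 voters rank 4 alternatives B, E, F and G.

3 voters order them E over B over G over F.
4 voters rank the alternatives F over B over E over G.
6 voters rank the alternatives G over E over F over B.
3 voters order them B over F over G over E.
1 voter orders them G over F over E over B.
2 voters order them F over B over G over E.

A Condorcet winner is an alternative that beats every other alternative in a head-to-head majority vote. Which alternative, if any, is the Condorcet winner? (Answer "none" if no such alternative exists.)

none

Head-to-head results (19 voters):
B vs E: E wins 10–9.
B vs F: F, 13–6.
B vs G: 3+4+3+2 = 12 for B, 7 for G — B by 12–7.
E vs F: F, 10–9.
E vs G: G, 12–7.
F vs G: F is ranked higher on 4+3+2 = 9 ballots, G on 10. G wins 10–9.
Every alternative loses at least once (B loses to E; E loses to F; F loses to G; G loses to B). The majority relation contains the cycle B > G > E > B, so there is no Condorcet winner.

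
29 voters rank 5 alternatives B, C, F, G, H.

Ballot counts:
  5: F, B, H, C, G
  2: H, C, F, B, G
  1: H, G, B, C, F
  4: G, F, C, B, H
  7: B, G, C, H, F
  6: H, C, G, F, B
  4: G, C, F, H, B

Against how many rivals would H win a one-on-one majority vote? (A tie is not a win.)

H against each rival (29 voters):
H vs B: 13 to 16, B.
H vs C: H preferred on 5+2+1+6 = 14 ballots; C wins 15–14.
H vs F: 16 to 13, H.
H–G: G 15–14.
H beats F; loses to B, C, G — 1 pairwise win.

1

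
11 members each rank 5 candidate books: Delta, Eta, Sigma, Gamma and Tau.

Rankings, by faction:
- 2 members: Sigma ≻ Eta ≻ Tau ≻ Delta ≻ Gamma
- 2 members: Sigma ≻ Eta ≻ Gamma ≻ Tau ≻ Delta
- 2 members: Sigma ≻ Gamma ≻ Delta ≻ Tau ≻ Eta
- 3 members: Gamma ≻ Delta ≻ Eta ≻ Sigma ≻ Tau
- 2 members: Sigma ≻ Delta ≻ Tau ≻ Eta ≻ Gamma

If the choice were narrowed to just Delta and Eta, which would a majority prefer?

Delta

Ballots ranking Delta above Eta: 2 + 3 + 2 = 7.
Ballots ranking Eta above Delta: 11 − 7 = 4.
Delta wins the head-to-head 7–4.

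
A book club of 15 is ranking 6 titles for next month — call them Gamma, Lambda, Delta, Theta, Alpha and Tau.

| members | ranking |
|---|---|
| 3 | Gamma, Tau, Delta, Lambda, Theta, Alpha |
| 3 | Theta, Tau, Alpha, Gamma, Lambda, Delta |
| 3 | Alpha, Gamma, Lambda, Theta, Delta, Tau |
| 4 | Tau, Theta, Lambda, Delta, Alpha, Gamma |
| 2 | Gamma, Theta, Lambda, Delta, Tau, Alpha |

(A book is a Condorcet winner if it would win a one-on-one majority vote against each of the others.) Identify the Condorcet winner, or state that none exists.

none

Pairwise majorities:
Gamma vs Lambda: 11 to 4, Gamma.
Gamma vs Delta: Gamma is ranked higher on 3+3+3+2 = 11 ballots, Delta on 4. Gamma wins 11–4.
Gamma vs Theta: Gamma preferred on 3+3+2 = 8 ballots; Gamma wins 8–7.
Gamma vs Alpha: 5 to 10, Alpha.
Gamma vs Tau: Gamma is ranked higher on 3+3+2 = 8 ballots, Tau on 7. Gamma wins 8–7.
Lambda vs Delta: Lambda preferred on 3+3+4+2 = 12 ballots; Lambda wins 12–3.
Lambda vs Theta: 3+3 = 6 for Lambda, 9 for Theta — Theta by 9–6.
Lambda vs Alpha: 3+4+2 = 9 for Lambda, 6 for Alpha — Lambda by 9–6.
Lambda vs Tau: 3+2 = 5 for Lambda, 10 for Tau — Tau by 10–5.
Delta vs Theta: 3 for Delta, 12 for Theta — Theta by 12–3.
Delta vs Alpha: Delta is ranked higher on 3+4+2 = 9 ballots, Alpha on 6. Delta wins 9–6.
Delta vs Tau: 3+2 = 5 for Delta, 10 for Tau — Tau by 10–5.
Theta vs Alpha: 12 to 3, Theta.
Theta vs Tau: 8 to 7, Theta.
Alpha vs Tau: Alpha preferred on 3 ballots; Tau wins 12–3.
Each book drops at least one matchup (Gamma loses to Alpha; Lambda loses to Gamma; Delta loses to Gamma; Theta loses to Gamma; Alpha loses to Lambda; Tau loses to Gamma); the cycle Gamma > Lambda > Alpha > Gamma rules out a Condorcet winner.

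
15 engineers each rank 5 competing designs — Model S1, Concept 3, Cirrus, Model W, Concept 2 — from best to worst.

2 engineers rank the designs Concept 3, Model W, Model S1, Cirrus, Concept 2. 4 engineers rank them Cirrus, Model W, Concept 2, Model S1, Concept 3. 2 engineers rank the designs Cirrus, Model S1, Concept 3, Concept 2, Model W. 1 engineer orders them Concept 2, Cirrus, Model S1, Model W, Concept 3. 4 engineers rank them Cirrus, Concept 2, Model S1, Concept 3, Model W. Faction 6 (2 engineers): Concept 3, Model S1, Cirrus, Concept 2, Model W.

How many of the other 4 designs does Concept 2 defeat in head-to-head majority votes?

Concept 2 against each rival (15 engineers):
Concept 2 vs Model S1: Concept 2 is ranked higher on 4+1+4 = 9 ballots, Model S1 on 6. Concept 2 wins 9–6.
Concept 2 vs Concept 3: Concept 2, 9–6.
Concept 2 vs Cirrus: Cirrus, 14–1.
Concept 2 vs Model W: Concept 2 wins 9–6.
Concept 2 beats Model S1, Concept 3, Model W; loses to Cirrus — 3 pairwise wins.

3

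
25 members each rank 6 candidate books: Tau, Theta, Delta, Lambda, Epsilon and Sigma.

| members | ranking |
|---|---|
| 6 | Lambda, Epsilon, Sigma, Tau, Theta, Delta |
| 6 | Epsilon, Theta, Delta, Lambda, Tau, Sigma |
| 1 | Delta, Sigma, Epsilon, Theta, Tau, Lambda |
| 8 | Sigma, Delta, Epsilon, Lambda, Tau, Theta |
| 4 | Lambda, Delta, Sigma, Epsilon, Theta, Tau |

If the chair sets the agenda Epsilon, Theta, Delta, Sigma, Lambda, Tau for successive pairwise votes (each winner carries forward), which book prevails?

Lambda

Round 1: Epsilon vs Theta — 25–0, Epsilon advances.
Round 2: Epsilon vs Delta — 12–13, Delta advances.
Round 3: Delta vs Sigma — 11–14, Sigma advances.
Round 4: Sigma vs Lambda — 9–16, Lambda advances.
Round 5: Lambda vs Tau — 24–1, Lambda advances.
The agenda winner is Lambda.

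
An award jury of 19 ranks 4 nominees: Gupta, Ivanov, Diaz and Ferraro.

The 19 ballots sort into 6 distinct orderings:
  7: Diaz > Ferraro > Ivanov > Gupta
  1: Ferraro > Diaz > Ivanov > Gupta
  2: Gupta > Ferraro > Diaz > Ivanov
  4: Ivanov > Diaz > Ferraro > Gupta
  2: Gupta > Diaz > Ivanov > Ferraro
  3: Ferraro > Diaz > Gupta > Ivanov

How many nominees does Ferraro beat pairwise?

Ferraro against each rival (19 jurors):
Ferraro–Gupta: Ferraro 15–4.
Ferraro vs Ivanov: Ferraro, 13–6.
Ferraro vs Diaz: 1+2+3 = 6 for Ferraro, 13 for Diaz — Diaz by 13–6.
Ferraro beats Gupta, Ivanov; loses to Diaz — 2 pairwise wins.

2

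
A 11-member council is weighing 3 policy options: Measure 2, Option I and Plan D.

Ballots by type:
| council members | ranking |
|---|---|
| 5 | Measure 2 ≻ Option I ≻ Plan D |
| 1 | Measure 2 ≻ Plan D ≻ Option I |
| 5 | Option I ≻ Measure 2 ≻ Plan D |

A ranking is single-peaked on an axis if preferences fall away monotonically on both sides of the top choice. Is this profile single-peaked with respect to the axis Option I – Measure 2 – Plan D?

yes

Axis positions: Option I=1, Measure 2=2, Plan D=3.
Type 1 (peak Measure 2 at position 2): ranking walks positions 2-1-3, expanding outward from the peak — single-peaked.
Type 2 (peak Measure 2 at position 2): ranking walks positions 2-3-1, expanding outward from the peak — single-peaked.
Type 3 (peak Option I at position 1): ranking walks positions 1-2-3, expanding outward from the peak — single-peaked.
Every ranking is single-peaked on this axis.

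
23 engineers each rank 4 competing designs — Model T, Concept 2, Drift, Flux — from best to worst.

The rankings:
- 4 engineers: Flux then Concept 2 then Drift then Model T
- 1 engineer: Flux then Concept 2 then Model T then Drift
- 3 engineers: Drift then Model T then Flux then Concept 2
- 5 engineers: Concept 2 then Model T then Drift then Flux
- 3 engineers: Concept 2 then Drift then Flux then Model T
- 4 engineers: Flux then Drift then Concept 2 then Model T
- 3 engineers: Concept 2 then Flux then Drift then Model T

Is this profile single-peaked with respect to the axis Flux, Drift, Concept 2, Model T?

no

Axis positions: Flux=1, Drift=2, Concept 2=3, Model T=4.
Faction 1: ranking walks positions 1-3-2-4; Concept 2 is ranked above Drift even though Drift lies between Concept 2 and the peak Flux on the axis — preferences dip and rise again. Not single-peaked.
Faction 2: ranking walks positions 1-3-4-2; Concept 2 is ranked above Drift even though Drift lies between Concept 2 and the peak Flux on the axis — preferences dip and rise again. Not single-peaked.
Faction 3: ranking walks positions 2-4-1-3; Model T is ranked above Concept 2 even though Concept 2 lies between Model T and the peak Drift on the axis — preferences dip and rise again. Not single-peaked.
Faction 4 (peak Concept 2 at position 3): ranking walks positions 3-4-2-1, expanding outward from the peak — single-peaked.
Faction 5 (peak Concept 2 at position 3): ranking walks positions 3-2-1-4, expanding outward from the peak — single-peaked.
Faction 6 (peak Flux at position 1): ranking walks positions 1-2-3-4, expanding outward from the peak — single-peaked.
Faction 7: ranking walks positions 3-1-2-4; Flux is ranked above Drift even though Drift lies between Flux and the peak Concept 2 on the axis — preferences dip and rise again. Not single-peaked.
Faction 1 violates single-peakedness, so the profile is not single-peaked on this axis.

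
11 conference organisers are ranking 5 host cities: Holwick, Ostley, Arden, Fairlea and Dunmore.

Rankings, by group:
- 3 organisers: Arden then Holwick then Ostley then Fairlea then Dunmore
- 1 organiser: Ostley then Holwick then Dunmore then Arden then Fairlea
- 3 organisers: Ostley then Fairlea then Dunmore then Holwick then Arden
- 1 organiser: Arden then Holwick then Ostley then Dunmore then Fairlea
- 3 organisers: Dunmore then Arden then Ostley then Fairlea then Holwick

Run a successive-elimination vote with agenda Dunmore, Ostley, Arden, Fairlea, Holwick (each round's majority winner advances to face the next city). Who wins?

Round 1: Dunmore vs Ostley — 3–8, Ostley advances.
Round 2: Ostley vs Arden — 4–7, Arden advances.
Round 3: Arden vs Fairlea — 8–3, Arden advances.
Round 4: Arden vs Holwick — 7–4, Arden advances.
The agenda winner is Arden.

Arden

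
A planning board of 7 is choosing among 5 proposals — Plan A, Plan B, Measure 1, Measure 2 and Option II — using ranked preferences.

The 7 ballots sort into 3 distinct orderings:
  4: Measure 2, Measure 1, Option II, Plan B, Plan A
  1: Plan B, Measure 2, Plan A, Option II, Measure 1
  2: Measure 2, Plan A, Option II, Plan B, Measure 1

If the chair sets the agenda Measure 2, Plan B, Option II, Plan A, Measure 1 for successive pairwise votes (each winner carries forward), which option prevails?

Measure 2

Round 1: Measure 2 vs Plan B — 6–1, Measure 2 advances.
Round 2: Measure 2 vs Option II — 7–0, Measure 2 advances.
Round 3: Measure 2 vs Plan A — 7–0, Measure 2 advances.
Round 4: Measure 2 vs Measure 1 — 7–0, Measure 2 advances.
Measure 2 survives the agenda.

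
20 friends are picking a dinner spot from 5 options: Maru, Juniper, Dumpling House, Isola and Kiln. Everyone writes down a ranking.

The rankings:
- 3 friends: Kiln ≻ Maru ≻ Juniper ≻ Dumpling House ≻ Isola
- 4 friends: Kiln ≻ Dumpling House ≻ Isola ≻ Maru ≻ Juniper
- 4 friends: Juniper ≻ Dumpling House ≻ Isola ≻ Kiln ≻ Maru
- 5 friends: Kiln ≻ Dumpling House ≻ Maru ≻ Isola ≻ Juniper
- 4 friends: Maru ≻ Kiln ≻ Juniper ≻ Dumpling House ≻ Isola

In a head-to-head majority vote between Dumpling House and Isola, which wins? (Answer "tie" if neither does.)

Dumpling House

Ballots ranking Dumpling House above Isola: 3 + 4 + 4 + 5 + 4 = 20.
Ballots ranking Isola above Dumpling House: 20 − 20 = 0.
Dumpling House wins the head-to-head 20–0.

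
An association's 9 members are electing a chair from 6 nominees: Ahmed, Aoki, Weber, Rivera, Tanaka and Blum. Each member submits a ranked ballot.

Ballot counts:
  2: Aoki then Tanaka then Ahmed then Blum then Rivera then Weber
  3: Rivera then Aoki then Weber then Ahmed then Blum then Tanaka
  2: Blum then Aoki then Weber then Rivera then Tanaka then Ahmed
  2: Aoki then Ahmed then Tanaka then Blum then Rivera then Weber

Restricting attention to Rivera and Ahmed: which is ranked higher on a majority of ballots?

Ballots ranking Rivera above Ahmed: 3 + 2 = 5.
Ballots ranking Ahmed above Rivera: 9 − 5 = 4.
Rivera wins the head-to-head 5–4.

Rivera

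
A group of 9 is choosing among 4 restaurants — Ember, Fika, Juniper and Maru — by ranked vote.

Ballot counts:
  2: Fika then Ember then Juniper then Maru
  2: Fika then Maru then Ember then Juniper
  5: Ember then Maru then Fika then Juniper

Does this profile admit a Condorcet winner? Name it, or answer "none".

Head-to-head results (9 friends):
Ember–Fika: Ember 5–4.
Ember vs Juniper: Ember, 9–0.
Ember vs Maru: Ember, 7–2.
Fika vs Juniper: Fika wins 9–0.
Fika–Maru: Maru 5–4.
Juniper vs Maru: Maru wins 7–2.
Ember wins every pairwise contest, so Ember is the Condorcet winner.

Ember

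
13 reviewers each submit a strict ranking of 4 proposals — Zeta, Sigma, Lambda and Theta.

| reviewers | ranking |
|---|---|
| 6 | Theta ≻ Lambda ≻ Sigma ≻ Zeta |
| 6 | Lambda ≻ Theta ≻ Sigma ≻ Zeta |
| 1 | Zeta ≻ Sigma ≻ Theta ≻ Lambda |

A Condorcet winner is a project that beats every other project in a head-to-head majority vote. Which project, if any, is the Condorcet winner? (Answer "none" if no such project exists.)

Theta

Check each pair by majority over 13 ballots:
Zeta vs Sigma: 1 for Zeta, 12 for Sigma — Sigma by 12–1.
Zeta vs Lambda: 1 for Zeta, 12 for Lambda — Lambda by 12–1.
Zeta vs Theta: 1 to 12, Theta.
Sigma vs Lambda: Sigma preferred on 1 ballot; Lambda wins 12–1.
Sigma vs Theta: Sigma preferred on 1 ballot; Theta wins 12–1.
Lambda vs Theta: 6 to 7, Theta.
Only Theta has no losses; Theta is the Condorcet winner.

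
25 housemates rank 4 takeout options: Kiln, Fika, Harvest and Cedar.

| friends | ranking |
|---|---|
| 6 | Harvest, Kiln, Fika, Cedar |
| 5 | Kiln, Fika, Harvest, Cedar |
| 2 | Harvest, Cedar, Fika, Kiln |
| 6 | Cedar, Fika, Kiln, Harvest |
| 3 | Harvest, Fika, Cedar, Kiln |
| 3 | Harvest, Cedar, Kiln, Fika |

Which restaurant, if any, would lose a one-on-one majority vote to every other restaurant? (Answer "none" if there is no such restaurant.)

Pairwise majorities:
Kiln–Fika: Kiln 14–11.
Kiln vs Harvest: Kiln preferred on 5+6 = 11 ballots; Harvest wins 14–11.
Kiln vs Cedar: Kiln preferred on 6+5 = 11 ballots; Cedar wins 14–11.
Fika vs Harvest: Fika is ranked higher on 5+6 = 11 ballots, Harvest on 14. Harvest wins 14–11.
Fika vs Cedar: Fika wins 14–11.
Harvest–Cedar: Harvest 19–6.
No restaurant is winless: Kiln beats Fika; Fika beats Cedar; Harvest beats Kiln; Cedar beats Kiln. There is no Condorcet loser.

none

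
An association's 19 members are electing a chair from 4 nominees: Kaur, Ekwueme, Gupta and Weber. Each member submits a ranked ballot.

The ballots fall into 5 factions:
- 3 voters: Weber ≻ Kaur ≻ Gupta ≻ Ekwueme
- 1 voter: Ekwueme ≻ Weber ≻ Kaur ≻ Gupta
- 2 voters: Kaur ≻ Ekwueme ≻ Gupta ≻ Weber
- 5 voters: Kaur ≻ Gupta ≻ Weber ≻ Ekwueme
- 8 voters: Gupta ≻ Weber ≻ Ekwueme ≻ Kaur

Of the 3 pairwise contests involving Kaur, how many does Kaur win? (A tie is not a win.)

Kaur against each rival (19 voters):
Kaur–Ekwueme: Kaur 10–9.
Kaur vs Gupta: Kaur wins 11–8.
Kaur vs Weber: Weber, 12–7.
Kaur beats Ekwueme, Gupta; loses to Weber — 2 pairwise wins.

2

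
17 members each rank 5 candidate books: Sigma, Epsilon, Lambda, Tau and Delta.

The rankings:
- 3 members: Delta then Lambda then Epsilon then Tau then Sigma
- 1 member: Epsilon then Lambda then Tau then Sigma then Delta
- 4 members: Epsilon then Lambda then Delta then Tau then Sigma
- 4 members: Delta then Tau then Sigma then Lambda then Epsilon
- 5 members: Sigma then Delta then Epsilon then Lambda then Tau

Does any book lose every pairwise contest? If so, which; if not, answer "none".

none

Pairwise majorities:
Sigma vs Epsilon: Sigma is ranked higher on 4+5 = 9 ballots, Epsilon on 8. Sigma wins 9–8.
Sigma vs Lambda: Sigma wins 9–8.
Sigma vs Tau: Tau wins 12–5.
Sigma vs Delta: Delta, 11–6.
Epsilon vs Lambda: 10 to 7, Epsilon.
Epsilon vs Tau: Epsilon, 13–4.
Epsilon vs Delta: 5 to 12, Delta.
Lambda vs Tau: Lambda preferred on 3+1+4+5 = 13 ballots; Lambda wins 13–4.
Lambda–Delta: Delta 12–5.
Tau vs Delta: Delta, 16–1.
Each book has at least one pairwise win (Sigma beats Epsilon; Epsilon beats Lambda; Lambda beats Tau; Tau beats Sigma; Delta beats Sigma) — no Condorcet loser.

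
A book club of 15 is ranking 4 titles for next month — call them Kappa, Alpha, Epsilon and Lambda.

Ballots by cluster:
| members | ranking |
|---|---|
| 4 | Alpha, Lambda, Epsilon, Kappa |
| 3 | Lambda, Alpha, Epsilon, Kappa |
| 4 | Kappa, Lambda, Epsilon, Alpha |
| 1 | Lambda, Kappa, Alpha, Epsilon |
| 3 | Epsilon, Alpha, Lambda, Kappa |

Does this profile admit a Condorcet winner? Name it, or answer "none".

Head-to-head results (15 members):
Kappa vs Alpha: 4+1 = 5 for Kappa, 10 for Alpha — Alpha by 10–5.
Kappa vs Epsilon: Kappa preferred on 4+1 = 5 ballots; Epsilon wins 10–5.
Kappa vs Lambda: 4 to 11, Lambda.
Alpha vs Epsilon: 4+3+1 = 8 for Alpha, 7 for Epsilon — Alpha by 8–7.
Alpha vs Lambda: 4+3 = 7 for Alpha, 8 for Lambda — Lambda by 8–7.
Epsilon vs Lambda: Epsilon is ranked higher on 3 ballots, Lambda on 12. Lambda wins 12–3.
Lambda defeats every rival head-to-head and is the Condorcet winner.

Lambda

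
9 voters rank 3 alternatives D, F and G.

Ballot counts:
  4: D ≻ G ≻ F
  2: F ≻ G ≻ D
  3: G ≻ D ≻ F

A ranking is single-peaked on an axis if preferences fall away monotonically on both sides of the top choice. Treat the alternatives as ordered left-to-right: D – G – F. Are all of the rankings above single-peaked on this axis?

yes

Axis positions: D=1, G=2, F=3.
Type 1 (peak D at position 1): ranking walks positions 1-2-3, expanding outward from the peak — single-peaked.
Type 2 (peak F at position 3): ranking walks positions 3-2-1, expanding outward from the peak — single-peaked.
Type 3 (peak G at position 2): ranking walks positions 2-1-3, expanding outward from the peak — single-peaked.
Every ranking is single-peaked on this axis.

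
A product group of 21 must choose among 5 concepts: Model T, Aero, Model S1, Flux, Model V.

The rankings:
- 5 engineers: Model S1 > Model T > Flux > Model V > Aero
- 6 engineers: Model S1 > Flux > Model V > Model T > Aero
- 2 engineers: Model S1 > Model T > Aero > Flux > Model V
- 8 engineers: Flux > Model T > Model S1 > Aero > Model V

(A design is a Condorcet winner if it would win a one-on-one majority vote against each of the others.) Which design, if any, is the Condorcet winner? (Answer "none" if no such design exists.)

Model S1

Check each pair by majority over 21 ballots:
Model T–Aero: Model T 21–0.
Model T vs Model S1: Model S1, 13–8.
Model T vs Flux: Flux, 14–7.
Model T vs Model V: Model T preferred on 5+2+8 = 15 ballots; Model T wins 15–6.
Aero vs Model S1: 0 for Aero, 21 for Model S1 — Model S1 by 21–0.
Aero vs Flux: Aero preferred on 2 ballots; Flux wins 19–2.
Aero vs Model V: Model V, 11–10.
Model S1 vs Flux: Model S1, 13–8.
Model S1 vs Model V: Model S1 is ranked higher on 5+6+2+8 = 21 ballots, Model V on 0. Model S1 wins 21–0.
Flux vs Model V: Flux, 21–0.
Model S1 wins every pairwise contest, so Model S1 is the Condorcet winner.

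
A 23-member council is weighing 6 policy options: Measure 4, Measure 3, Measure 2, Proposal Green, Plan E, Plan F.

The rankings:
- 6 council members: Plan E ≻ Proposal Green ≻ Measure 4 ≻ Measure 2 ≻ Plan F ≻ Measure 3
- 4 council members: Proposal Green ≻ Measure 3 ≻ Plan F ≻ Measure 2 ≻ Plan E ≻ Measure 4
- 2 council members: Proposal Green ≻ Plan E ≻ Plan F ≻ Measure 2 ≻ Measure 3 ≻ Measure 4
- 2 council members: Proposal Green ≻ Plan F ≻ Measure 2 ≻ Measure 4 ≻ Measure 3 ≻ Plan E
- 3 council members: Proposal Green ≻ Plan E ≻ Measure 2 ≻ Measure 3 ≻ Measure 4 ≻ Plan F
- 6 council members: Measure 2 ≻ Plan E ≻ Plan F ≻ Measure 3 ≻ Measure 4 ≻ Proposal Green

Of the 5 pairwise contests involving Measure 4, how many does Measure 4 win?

Measure 4 against each rival (23 council members):
Measure 4 vs Measure 3: 8 to 15, Measure 3.
Measure 4 vs Measure 2: Measure 2 wins 17–6.
Measure 4 vs Proposal Green: 6 to 17, Proposal Green.
Measure 4 vs Plan E: Measure 4 preferred on 2 ballots; Plan E wins 21–2.
Measure 4 vs Plan F: Plan F wins 14–9.
Measure 4 beats no one; loses to Measure 3, Measure 2, Proposal Green, Plan E, Plan F — 0 pairwise wins.

0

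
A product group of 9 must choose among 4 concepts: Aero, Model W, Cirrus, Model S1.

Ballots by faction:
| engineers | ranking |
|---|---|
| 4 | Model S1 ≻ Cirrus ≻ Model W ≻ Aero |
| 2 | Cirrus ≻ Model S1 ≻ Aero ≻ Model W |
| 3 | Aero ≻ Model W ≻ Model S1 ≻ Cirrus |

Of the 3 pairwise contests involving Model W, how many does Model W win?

0

Model W against each rival (9 engineers):
Model W vs Aero: Model W is ranked higher on 4 ballots, Aero on 5. Aero wins 5–4.
Model W vs Cirrus: 3 to 6, Cirrus.
Model W vs Model S1: Model S1, 6–3.
Model W beats no one; loses to Aero, Cirrus, Model S1 — 0 pairwise wins.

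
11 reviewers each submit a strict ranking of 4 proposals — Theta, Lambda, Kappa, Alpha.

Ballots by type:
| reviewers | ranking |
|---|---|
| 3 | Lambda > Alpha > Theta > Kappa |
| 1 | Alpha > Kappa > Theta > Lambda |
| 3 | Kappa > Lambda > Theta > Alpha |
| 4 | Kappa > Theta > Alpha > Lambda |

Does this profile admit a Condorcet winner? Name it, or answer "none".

Head-to-head results (11 reviewers):
Theta–Lambda: Lambda 6–5.
Theta vs Kappa: Kappa, 8–3.
Theta vs Alpha: Theta wins 7–4.
Lambda–Kappa: Kappa 8–3.
Lambda vs Alpha: Lambda wins 6–5.
Kappa vs Alpha: Kappa, 7–4.
Kappa wins every pairwise contest, so Kappa is the Condorcet winner.

Kappa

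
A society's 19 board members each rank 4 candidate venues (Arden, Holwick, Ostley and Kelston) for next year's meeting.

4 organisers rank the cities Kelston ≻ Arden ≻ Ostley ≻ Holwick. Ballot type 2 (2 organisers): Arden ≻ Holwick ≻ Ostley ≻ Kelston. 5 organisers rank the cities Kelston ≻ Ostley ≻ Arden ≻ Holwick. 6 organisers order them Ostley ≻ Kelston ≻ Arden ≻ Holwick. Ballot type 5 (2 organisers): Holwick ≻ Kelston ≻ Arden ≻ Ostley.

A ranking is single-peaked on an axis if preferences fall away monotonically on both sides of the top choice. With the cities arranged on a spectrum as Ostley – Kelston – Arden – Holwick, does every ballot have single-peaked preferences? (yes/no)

no

Axis positions: Ostley=1, Kelston=2, Arden=3, Holwick=4.
Ballot type 1 (peak Kelston at position 2): ranking walks positions 2-3-1-4, expanding outward from the peak — single-peaked.
Ballot type 2: ranking walks positions 3-4-1-2; Ostley is ranked above Kelston even though Kelston lies between Ostley and the peak Arden on the axis — preferences dip and rise again. Not single-peaked.
Ballot type 3 (peak Kelston at position 2): ranking walks positions 2-1-3-4, expanding outward from the peak — single-peaked.
Ballot type 4 (peak Ostley at position 1): ranking walks positions 1-2-3-4, expanding outward from the peak — single-peaked.
Ballot type 5: ranking walks positions 4-2-3-1; Kelston is ranked above Arden even though Arden lies between Kelston and the peak Holwick on the axis — preferences dip and rise again. Not single-peaked.
Ballot type 2 violates single-peakedness, so the profile is not single-peaked on this axis.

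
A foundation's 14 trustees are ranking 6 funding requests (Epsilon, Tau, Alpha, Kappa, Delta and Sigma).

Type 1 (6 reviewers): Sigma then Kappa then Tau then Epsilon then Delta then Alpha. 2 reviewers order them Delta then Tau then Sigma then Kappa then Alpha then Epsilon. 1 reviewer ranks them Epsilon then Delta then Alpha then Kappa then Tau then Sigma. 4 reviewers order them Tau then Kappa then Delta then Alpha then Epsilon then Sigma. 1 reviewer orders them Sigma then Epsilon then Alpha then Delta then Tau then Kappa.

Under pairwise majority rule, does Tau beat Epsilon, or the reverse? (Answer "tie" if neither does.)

Tau

Ballots ranking Tau above Epsilon: 6 + 2 + 4 = 12.
Ballots ranking Epsilon above Tau: 14 − 12 = 2.
Tau wins the head-to-head 12–2.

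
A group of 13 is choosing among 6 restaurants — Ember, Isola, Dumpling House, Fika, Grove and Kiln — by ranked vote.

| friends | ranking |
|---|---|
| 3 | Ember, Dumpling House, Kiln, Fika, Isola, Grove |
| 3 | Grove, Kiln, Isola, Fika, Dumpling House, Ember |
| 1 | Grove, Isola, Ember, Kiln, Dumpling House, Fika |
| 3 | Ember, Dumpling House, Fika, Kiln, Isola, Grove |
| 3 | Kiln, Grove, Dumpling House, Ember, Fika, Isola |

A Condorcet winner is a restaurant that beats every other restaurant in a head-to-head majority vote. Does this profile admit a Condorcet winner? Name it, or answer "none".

none

Head-to-head results (13 friends):
Ember vs Isola: Ember wins 9–4.
Ember vs Dumpling House: Ember wins 7–6.
Ember vs Fika: Ember wins 10–3.
Ember–Grove: Grove 7–6.
Ember–Kiln: Ember 7–6.
Isola vs Dumpling House: Dumpling House wins 9–4.
Isola vs Fika: Fika wins 9–4.
Isola vs Grove: Grove, 7–6.
Isola vs Kiln: Kiln wins 12–1.
Dumpling House–Fika: Dumpling House 10–3.
Dumpling House–Grove: Grove 7–6.
Dumpling House vs Kiln: Kiln, 7–6.
Fika–Grove: Grove 7–6.
Fika vs Kiln: Kiln, 10–3.
Grove–Kiln: Kiln 9–4.
Each restaurant drops at least one matchup (Ember loses to Grove; Isola loses to Ember; Dumpling House loses to Ember; Fika loses to Ember; Grove loses to Kiln; Kiln loses to Ember); the cycle Ember > Kiln > Grove > Ember rules out a Condorcet winner.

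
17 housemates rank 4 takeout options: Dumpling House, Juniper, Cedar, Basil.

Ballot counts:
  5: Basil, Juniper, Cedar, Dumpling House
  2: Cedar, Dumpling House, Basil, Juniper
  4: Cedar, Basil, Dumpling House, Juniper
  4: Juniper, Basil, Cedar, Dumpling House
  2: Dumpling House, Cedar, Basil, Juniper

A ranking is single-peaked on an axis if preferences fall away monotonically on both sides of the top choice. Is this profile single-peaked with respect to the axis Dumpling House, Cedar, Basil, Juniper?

Axis positions: Dumpling House=1, Cedar=2, Basil=3, Juniper=4.
Cluster 1 (peak Basil at position 3): ranking walks positions 3-4-2-1, expanding outward from the peak — single-peaked.
Cluster 2 (peak Cedar at position 2): ranking walks positions 2-1-3-4, expanding outward from the peak — single-peaked.
Cluster 3 (peak Cedar at position 2): ranking walks positions 2-3-1-4, expanding outward from the peak — single-peaked.
Cluster 4 (peak Juniper at position 4): ranking walks positions 4-3-2-1, expanding outward from the peak — single-peaked.
Cluster 5 (peak Dumpling House at position 1): ranking walks positions 1-2-3-4, expanding outward from the peak — single-peaked.
Every ranking is single-peaked on this axis.

yes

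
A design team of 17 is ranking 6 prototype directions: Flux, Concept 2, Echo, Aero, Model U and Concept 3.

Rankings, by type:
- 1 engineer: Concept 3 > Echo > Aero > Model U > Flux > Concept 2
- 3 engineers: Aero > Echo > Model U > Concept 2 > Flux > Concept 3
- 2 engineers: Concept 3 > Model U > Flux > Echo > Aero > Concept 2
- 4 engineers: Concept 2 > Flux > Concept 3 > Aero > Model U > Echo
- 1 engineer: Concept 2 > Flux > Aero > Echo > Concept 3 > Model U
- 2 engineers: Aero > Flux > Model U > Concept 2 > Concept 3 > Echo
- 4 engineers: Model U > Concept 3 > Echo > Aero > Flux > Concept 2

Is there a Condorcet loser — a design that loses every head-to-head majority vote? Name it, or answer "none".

none

Head-to-head results (17 engineers):
Flux vs Concept 2: Flux is ranked higher on 1+2+2+4 = 9 ballots, Concept 2 on 8. Flux wins 9–8.
Flux vs Echo: Flux preferred on 2+4+1+2 = 9 ballots; Flux wins 9–8.
Flux vs Aero: Flux is ranked higher on 2+4+1 = 7 ballots, Aero on 10. Aero wins 10–7.
Flux vs Model U: Flux is ranked higher on 4+1+2 = 7 ballots, Model U on 10. Model U wins 10–7.
Flux–Concept 3: Flux 10–7.
Concept 2–Echo: Echo 10–7.
Concept 2 vs Aero: Concept 2 is ranked higher on 4+1 = 5 ballots, Aero on 12. Aero wins 12–5.
Concept 2 vs Model U: Concept 2 is ranked higher on 4+1 = 5 ballots, Model U on 12. Model U wins 12–5.
Concept 2 vs Concept 3: 3+4+1+2 = 10 for Concept 2, 7 for Concept 3 — Concept 2 by 10–7.
Echo vs Aero: 7 to 10, Aero.
Echo vs Model U: Echo is ranked higher on 1+3+1 = 5 ballots, Model U on 12. Model U wins 12–5.
Echo vs Concept 3: Concept 3, 13–4.
Aero vs Model U: Aero wins 11–6.
Aero vs Concept 3: Concept 3, 11–6.
Model U vs Concept 3: Model U is ranked higher on 3+2+4 = 9 ballots, Concept 3 on 8. Model U wins 9–8.
Every design wins at least one matchup (Flux beats Concept 2; Concept 2 beats Concept 3; Echo beats Concept 2; Aero beats Flux; Model U beats Flux; Concept 3 beats Echo), so there is no Condorcet loser.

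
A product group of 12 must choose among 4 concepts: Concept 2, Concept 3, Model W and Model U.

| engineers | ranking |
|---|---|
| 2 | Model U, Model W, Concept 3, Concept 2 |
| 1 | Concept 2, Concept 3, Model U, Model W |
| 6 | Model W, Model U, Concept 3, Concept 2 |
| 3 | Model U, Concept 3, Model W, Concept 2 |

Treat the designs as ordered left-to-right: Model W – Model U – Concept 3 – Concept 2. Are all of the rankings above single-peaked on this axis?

yes

Axis positions: Model W=1, Model U=2, Concept 3=3, Concept 2=4.
Bloc 1 (peak Model U at position 2): ranking walks positions 2-1-3-4, expanding outward from the peak — single-peaked.
Bloc 2 (peak Concept 2 at position 4): ranking walks positions 4-3-2-1, expanding outward from the peak — single-peaked.
Bloc 3 (peak Model W at position 1): ranking walks positions 1-2-3-4, expanding outward from the peak — single-peaked.
Bloc 4 (peak Model U at position 2): ranking walks positions 2-3-1-4, expanding outward from the peak — single-peaked.
Every ranking is single-peaked on this axis.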